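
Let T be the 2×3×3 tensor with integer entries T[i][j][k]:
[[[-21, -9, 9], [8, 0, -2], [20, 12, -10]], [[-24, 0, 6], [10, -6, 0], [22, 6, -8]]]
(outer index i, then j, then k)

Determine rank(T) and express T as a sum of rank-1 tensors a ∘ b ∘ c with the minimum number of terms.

Lower bound: the mode-2 unfolding of T (rows indexed by j, columns by (i,k) = (0,0), (0,1), (0,2), (1,0), (1,1), (1,2)) is [[-21, -9, 9, -24, 0, 6], [8, 0, -2, 10, -6, 0], [20, 12, -10, 22, 6, -8]].
There the 2×2 minor on rows j ∈ {0, 1}, columns (i,k) ∈ {(0,0), (0,1)} is det [[-21, -9], [8, 0]] = 72 ≠ 0, so this unfolding has rank ≥ 2; CP rank is at least every unfolding rank, so rank(T) ≥ 2. (This is only a lower bound: in general the CP rank may exceed every unfolding rank, so we still need to exhibit 2 rank-1 terms summing to T.)
Upper bound — finding two terms. Write S_k = T[:,:,k] for the frontal slices: S₀ = [[-21, 8, 20], [-24, 10, 22]], S₁ = [[-9, 0, 12], [0, -6, 6]], S₂ = [[9, -2, -10], [6, 0, -8]].
If T = a₁ ∘ b₁ ∘ c₁ + a₂ ∘ b₂ ∘ c₂ then each S_k = c₁[k]·a₁b₁ᵀ + c₂[k]·a₂b₂ᵀ. S₀ and S₁ are linearly independent, so a₁b₁ᵀ and a₂b₂ᵀ must span the same plane of matrices: they are the rank-1 matrices of the form x·S₀ + y·S₁.
The 2×2 minor of x·S₀ + y·S₁ on rows {0,1}, columns {0,1} is −18·x² + 36·xy + 54·y² = (-18)·(x − 3·y)(x + y), vanishing at (x:y) = (3:1) and (1:-1).
M₁ = 3·S₀ + S₁ = [[-72, 24, 72], [-72, 24, 72]] = (-24)·[1, 1][3, -1, -3]ᵀ and M₂ = S₀ − S₁ = [[-12, 8, 8], [-24, 16, 16]] = (-4)·[1, 2][3, -2, -2]ᵀ, so take a₁ = [1, 1], b₁ = [3, -1, -3], a₂ = [1, 2], b₂ = [3, -2, -2].
Each slice is an integer combination of E₁ = a₁b₁ᵀ and E₂ = a₂b₂ᵀ: S₀ = −6·E₁ − E₂, S₁ = −6·E₁ + 3·E₂, S₂ = 4·E₁ − E₂; reading off coefficients, c₁ = [-6, -6, 4] and c₂ = [-1, 3, -1].
Hence T = [1, 1] ∘ [3, -1, -3] ∘ [-6, -6, 4] + [1, 2] ∘ [3, -2, -2] ∘ [-1, 3, -1], so rank(T) ≤ 2.
These bounds meet, so rank(T) = 2.

rank(T) = 2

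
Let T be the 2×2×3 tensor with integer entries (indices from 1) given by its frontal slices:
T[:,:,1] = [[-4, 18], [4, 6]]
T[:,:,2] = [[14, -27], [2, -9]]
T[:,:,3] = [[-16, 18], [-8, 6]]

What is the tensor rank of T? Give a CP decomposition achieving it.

rank(T) = 2

Lower bound: in the mode-1 unfolding of T (rows indexed by i, columns by (j,k)) the 2×2 minor on rows i ∈ {1, 2}, columns (j,k) ∈ {(1,1), (1,2)} is det [[-4, 14], [4, 2]] = -64 ≠ 0, so that unfolding has rank ≥ 2 and hence rank(T) ≥ 2 (CP rank is at least every unfolding rank, though it can be larger).
Upper bound: with S_k = T[:,:,k], the two rank-1 terms a₁b₁ᵀ, a₂b₂ᵀ are the rank-1 members of the pencil x·S₁ + y·S₂.
det(x·S₁ + y·S₂) is −96·x² + 192·xy − 72·y² = (-24)·(2·x − 3·y)(2·x − y), vanishing at (x:y) = (3:2) and (1:2).
M₁ = 3·S₁ + 2·S₂ = [[16, 0], [16, 0]] = 16·[1, 1][1, 0]ᵀ and M₂ = S₁ + 2·S₂ = [[24, -36], [8, -12]] = 4·[3, 1][2, -3]ᵀ, so take a₁ = [1, 1], b₁ = [1, 0], a₂ = [3, 1], b₂ = [2, -3].
Each slice is an integer combination of E₁ = a₁b₁ᵀ and E₂ = a₂b₂ᵀ: S₁ = 8·E₁ − 2·E₂, S₂ = −4·E₁ + 3·E₂, S₃ = −4·E₁ − 2·E₂; reading off coefficients, c₁ = [8, -4, -4] and c₂ = [-2, 3, -2].
Hence T = [1, 1] ⊗ [1, 0] ⊗ [8, -4, -4] + [3, 1] ⊗ [2, -3] ⊗ [-2, 3, -2], so rank(T) ≤ 2.
These bounds meet, so rank(T) = 2.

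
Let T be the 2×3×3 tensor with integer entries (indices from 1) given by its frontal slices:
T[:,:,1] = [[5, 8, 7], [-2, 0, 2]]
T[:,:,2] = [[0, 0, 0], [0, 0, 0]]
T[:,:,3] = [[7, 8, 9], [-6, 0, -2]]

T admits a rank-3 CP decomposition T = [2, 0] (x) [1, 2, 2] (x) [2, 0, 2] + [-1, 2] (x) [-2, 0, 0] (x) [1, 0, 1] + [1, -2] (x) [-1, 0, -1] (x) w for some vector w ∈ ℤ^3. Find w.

w = [1, 0, -1]

Subtract the known terms from T to get the rank-1 residual R = [1, -2] (x) [-1, 0, -1] (x) w, so R[i,j,k] = a[i]·b[j]·w[k]. Pick indices with nonzero a[1]·b[1] = (1)·(-1) = -1. Only the fibre through (1,1,·) is needed: R[1,1,:] = T[1,1,:] − Σₗ aₗ[1]bₗ[1]cₗ = [5, 0, 7] − (2)·(1)·[2, 0, 2] − (-1)·(-2)·[1, 0, 1] = [-1, 0, 1]. Then w[k] = R[1,1,k] / -1 for each k, giving w = [-1, 0, 1] / -1 = [1, 0, -1].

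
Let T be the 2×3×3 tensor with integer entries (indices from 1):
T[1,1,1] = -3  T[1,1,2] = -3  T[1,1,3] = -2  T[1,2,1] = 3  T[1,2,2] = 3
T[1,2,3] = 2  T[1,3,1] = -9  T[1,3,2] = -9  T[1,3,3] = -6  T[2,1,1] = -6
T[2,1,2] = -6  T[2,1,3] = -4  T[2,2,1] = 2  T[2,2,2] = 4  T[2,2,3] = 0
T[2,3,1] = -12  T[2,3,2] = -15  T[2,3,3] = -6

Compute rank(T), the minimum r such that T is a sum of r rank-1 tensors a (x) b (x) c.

Lower bound: the mode-1 unfolding of T (rows indexed by i, columns by (j,k) = (1,1), (1,2), (1,3), (2,1), (2,2), (2,3), (3,1), (3,2), (3,3)) is [[-3, -3, -2, 3, 3, 2, -9, -9, -6], [-6, -6, -4, 2, 4, 0, -12, -15, -6]].
There the 2×2 minor on rows i ∈ {1, 2}, columns (j,k) ∈ {(1,1), (2,1)} is det [[-3, 3], [-6, 2]] = 12 ≠ 0, so this unfolding has rank ≥ 2; CP rank is at least every unfolding rank, so rank(T) ≥ 2. (Unfolding ranks only ever bound the CP rank from below — rank(T) can be strictly larger than all of them — so the matching upper bound has to come from an explicit 2-term decomposition.)
Upper bound — finding two terms. Write S_k = T[:,:,k] for the frontal slices: S₁ = [[-3, 3, -9], [-6, 2, -12]], S₂ = [[-3, 3, -9], [-6, 4, -15]], S₃ = [[-2, 2, -6], [-4, 0, -6]].
If T = a₁ (x) b₁ (x) c₁ + a₂ (x) b₂ (x) c₂ then each S_k = c₁[k]·a₁b₁ᵀ + c₂[k]·a₂b₂ᵀ. S₁ and S₂ are linearly independent, so a₁b₁ᵀ and a₂b₂ᵀ must span the same plane of matrices: they are the rank-1 matrices of the form x·S₁ + y·S₂.
The 2×2 minor of x·S₁ + y·S₂ on rows {1,2}, columns {1,2} is 12·x² + 18·xy + 6·y² = 6·(x + y)(2·x + y), vanishing at (x:y) = (1:-1) and (1:-2).
M₁ = S₁ − S₂ = [[0, 0, 0], [0, -2, 3]] = −[0, 1][0, 2, -3]ᵀ and M₂ = S₁ − 2·S₂ = [[3, -3, 9], [6, -6, 18]] = 3·[1, 2][1, -1, 3]ᵀ, so take a₁ = [0, 1], b₁ = [0, 2, -3], a₂ = [1, 2], b₂ = [1, -1, 3].
Each slice is an integer combination of E₁ = a₁b₁ᵀ and E₂ = a₂b₂ᵀ: S₁ = −2·E₁ − 3·E₂, S₂ = −E₁ − 3·E₂, S₃ = −2·E₁ − 2·E₂; reading off coefficients, c₁ = [-2, -1, -2] and c₂ = [-3, -3, -2].
Hence T = [0, 1] (x) [0, 2, -3] (x) [-2, -1, -2] + [1, 2] (x) [1, -1, 3] (x) [-3, -3, -2], so rank(T) ≤ 2.
These bounds meet, so rank(T) = 2.

2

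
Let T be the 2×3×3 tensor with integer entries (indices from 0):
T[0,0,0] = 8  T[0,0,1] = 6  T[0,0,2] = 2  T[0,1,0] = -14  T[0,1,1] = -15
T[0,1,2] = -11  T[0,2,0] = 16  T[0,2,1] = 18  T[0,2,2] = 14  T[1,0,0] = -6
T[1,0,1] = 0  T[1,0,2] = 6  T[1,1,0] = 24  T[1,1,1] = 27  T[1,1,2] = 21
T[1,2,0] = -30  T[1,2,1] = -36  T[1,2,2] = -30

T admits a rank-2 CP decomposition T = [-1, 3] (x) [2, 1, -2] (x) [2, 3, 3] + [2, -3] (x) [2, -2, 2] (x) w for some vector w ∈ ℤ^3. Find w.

w = [3, 3, 2]

Subtract the known terms from T to get the rank-1 residual R = [2, -3] (x) [2, -2, 2] (x) w, so R[i,j,k] = a[i]·b[j]·w[k]. Pick indices with nonzero a[0]·b[0] = (2)·(2) = 4. Only the fibre through (0,0,·) is needed: R[0,0,:] = T[0,0,:] − Σₗ aₗ[0]bₗ[0]cₗ = [8, 6, 2] − (-1)·(2)·[2, 3, 3] = [12, 12, 8]. Then w[k] = R[0,0,k] / 4 for each k, giving w = [12, 12, 8] / 4 = [3, 3, 2].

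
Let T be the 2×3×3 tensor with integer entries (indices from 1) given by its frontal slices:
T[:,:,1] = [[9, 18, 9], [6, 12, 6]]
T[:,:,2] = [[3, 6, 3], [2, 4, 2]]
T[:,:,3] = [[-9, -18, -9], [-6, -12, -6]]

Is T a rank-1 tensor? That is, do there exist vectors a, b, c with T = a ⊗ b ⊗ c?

If T = a ⊗ b ⊗ c then every fibre of T is a multiple of the corresponding factor, so read the factors off the fibres through the nonzero entry T[1,1,1] = 9.
The mode-1 fibre T[:,1,1] = [9, 6] gives a = (3, 2) (primitive direction); the mode-2 fibre T[1,:,1] = [9, 18, 9] gives b = (1, 2, 1); then c[k] = T[1,1,k] / (a[1]·b[1]) = [9, 3, -9] / 3 = (3, 1, -3).
Expanding (3, 2) ⊗ (1, 2, 1) ⊗ (3, 1, -3) reproduces all 18 entries of T, so T = (3, 2) ⊗ (1, 2, 1) ⊗ (3, 1, -3) and rank(T) ≤ 1.
Equivalently every frontal slice T[:,:,k] is c[k] times the rank-1 matrix (3, 2) ⊗ (1, 2, 1). So T has rank 1 (it is nonzero).

Yes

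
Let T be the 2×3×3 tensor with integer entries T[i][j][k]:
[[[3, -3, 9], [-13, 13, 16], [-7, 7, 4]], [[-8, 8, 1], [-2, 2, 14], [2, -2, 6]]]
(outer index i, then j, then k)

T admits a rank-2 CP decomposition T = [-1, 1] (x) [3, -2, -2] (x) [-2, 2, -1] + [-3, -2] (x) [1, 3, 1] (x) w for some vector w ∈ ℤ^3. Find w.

Subtract the known terms from T to get the rank-1 residual R = [-3, -2] (x) [1, 3, 1] (x) w, so R[i,j,k] = a[i]·b[j]·w[k]. Pick indices with nonzero a[0]·b[0] = (-3)·(1) = -3. Only the fibre through (0,0,·) is needed: R[0,0,:] = T[0,0,:] − Σₗ aₗ[0]bₗ[0]cₗ = [3, -3, 9] − (-1)·(3)·[-2, 2, -1] = [-3, 3, 6]. Then w[k] = R[0,0,k] / -3 for each k, giving w = [-3, 3, 6] / -3 = [1, -1, -2].

w = [1, -1, -2]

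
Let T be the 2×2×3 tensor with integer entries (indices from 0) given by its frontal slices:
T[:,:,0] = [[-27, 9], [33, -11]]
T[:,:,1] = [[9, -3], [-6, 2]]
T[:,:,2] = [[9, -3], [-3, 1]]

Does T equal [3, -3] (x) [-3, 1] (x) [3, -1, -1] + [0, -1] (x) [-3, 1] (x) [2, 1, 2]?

Reconstruct entrywise from the claimed factors. For example, T[1,1,0] = -11 and Σₗ aₗ[1]bₗ[1]cₗ[0] = (-3)·(1)·(3) + (-1)·(1)·(2) = -11; checking all 12 entries, every one matches. The claim holds.

Yes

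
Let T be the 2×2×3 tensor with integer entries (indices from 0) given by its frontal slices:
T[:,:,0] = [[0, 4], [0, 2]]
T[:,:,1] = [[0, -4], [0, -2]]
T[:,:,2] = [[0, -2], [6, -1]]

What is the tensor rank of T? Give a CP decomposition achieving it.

rank(T) = 2

Lower bound: the mode-3 unfolding of T (rows indexed by k, columns by (i,j) = (0,0), (0,1), (1,0), (1,1)) is [[0, 4, 0, 2], [0, -4, 0, -2], [0, -2, 6, -1]].
There the 2×2 minor on rows k ∈ {0, 2}, columns (i,j) ∈ {(0,1), (1,0)} is det [[4, 0], [-2, 6]] = 24 ≠ 0, so this unfolding has rank ≥ 2; CP rank is at least every unfolding rank, so rank(T) ≥ 2. (Flattening ranks never certify an upper bound on CP rank; for that we must actually write T with 2 rank-1 terms.)
Upper bound — finding two terms. Write S_k = T[:,:,k] for the frontal slices: S₀ = [[0, 4], [0, 2]], S₁ = [[0, -4], [0, -2]], S₂ = [[0, -2], [6, -1]].
If T = a₁ (x) b₁ (x) c₁ + a₂ (x) b₂ (x) c₂ then each S_k = c₁[k]·a₁b₁ᵀ + c₂[k]·a₂b₂ᵀ. S₀ and S₂ are linearly independent, so a₁b₁ᵀ and a₂b₂ᵀ must span the same plane of matrices: they are the rank-1 matrices of the form x·S₀ + y·S₂.
det(x·S₀ + y·S₂) is −24·xy + 12·y² = (-12)·(2·x − y)(y), vanishing at (x:y) = (1:2) and (1:0).
M₁ = S₀ + 2·S₂ = [[0, 0], [12, 0]] = 12·[0, 1][1, 0]ᵀ and M₂ = S₀ = [[0, 4], [0, 2]] = 2·[2, 1][0, 1]ᵀ, so take a₁ = [0, 1], b₁ = [1, 0], a₂ = [2, 1], b₂ = [0, 1].
Each slice is an integer combination of E₁ = a₁b₁ᵀ and E₂ = a₂b₂ᵀ: S₀ = 2·E₂, S₁ = −2·E₂, S₂ = 6·E₁ − E₂; reading off coefficients, c₁ = [0, 0, 6] and c₂ = [2, -2, -1].
Hence T = [0, 1] (x) [1, 0] (x) [0, 0, 6] + [2, 1] (x) [0, 1] (x) [2, -2, -1], so rank(T) ≤ 2.
These bounds meet, so rank(T) = 2.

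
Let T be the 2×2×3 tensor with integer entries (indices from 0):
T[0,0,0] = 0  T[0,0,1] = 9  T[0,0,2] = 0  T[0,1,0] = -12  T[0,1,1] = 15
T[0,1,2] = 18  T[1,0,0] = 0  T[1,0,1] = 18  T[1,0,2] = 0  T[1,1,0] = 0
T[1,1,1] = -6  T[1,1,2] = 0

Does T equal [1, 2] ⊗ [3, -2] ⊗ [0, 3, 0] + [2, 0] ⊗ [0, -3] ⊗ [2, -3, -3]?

Reconstruct entry (0,1,1) from the claimed factors: Σₗ aₗ[0]bₗ[1]cₗ[1] = (1)·(-2)·(3) + (2)·(-3)·(-3) = 12, but T[0,1,1] = 15. The claim is false.

No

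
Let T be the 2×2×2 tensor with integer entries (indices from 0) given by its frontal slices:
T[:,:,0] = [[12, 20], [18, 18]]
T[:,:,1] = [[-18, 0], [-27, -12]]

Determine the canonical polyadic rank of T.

2

Lower bound: the mode-1 unfolding of T (rows indexed by i, columns by (j,k) = (0,0), (0,1), (1,0), (1,1)) is [[12, -18, 20, 0], [18, -27, 18, -12]].
There the 2×2 minor on rows i ∈ {0, 1}, columns (j,k) ∈ {(0,0), (1,0)} is det [[12, 20], [18, 18]] = -144 ≠ 0, so this unfolding has rank ≥ 2; CP rank is at least every unfolding rank, so rank(T) ≥ 2. (Flattening ranks never certify an upper bound on CP rank; for that we must actually write T with 2 rank-1 terms.)
Upper bound — finding two terms. Write S_k = T[:,:,k] for the frontal slices: S₀ = [[12, 20], [18, 18]], S₁ = [[-18, 0], [-27, -12]].
If T = a₁ ⊗ b₁ ⊗ c₁ + a₂ ⊗ b₂ ⊗ c₂ then each S_k = c₁[k]·a₁b₁ᵀ + c₂[k]·a₂b₂ᵀ. S₀ and S₁ are linearly independent, so a₁b₁ᵀ and a₂b₂ᵀ must span the same plane of matrices: they are the rank-1 matrices of the form x·S₀ + y·S₁.
det(x·S₀ + y·S₁) is −144·x² + 72·xy + 216·y² = (-72)·(2·x − 3·y)(x + y), vanishing at (x:y) = (3:2) and (1:-1).
M₁ = 3·S₀ + 2·S₁ = [[0, 60], [0, 30]] = 30·(2, 1)(0, 1)ᵀ and M₂ = S₀ − S₁ = [[30, 20], [45, 30]] = 5·(2, 3)(3, 2)ᵀ, so take a₁ = (2, 1), b₁ = (0, 1), a₂ = (2, 3), b₂ = (3, 2).
Each slice is an integer combination of E₁ = a₁b₁ᵀ and E₂ = a₂b₂ᵀ: S₀ = 6·E₁ + 2·E₂, S₁ = 6·E₁ − 3·E₂; reading off coefficients, c₁ = (6, 6) and c₂ = (2, -3).
Hence T = (2, 1) ⊗ (0, 1) ⊗ (6, 6) + (2, 3) ⊗ (3, 2) ⊗ (2, -3), so rank(T) ≤ 2.
These bounds meet, so rank(T) = 2.
Check entry T[1,1,0] = 18: (1)·(1)·(6) + (3)·(2)·(2) = 18.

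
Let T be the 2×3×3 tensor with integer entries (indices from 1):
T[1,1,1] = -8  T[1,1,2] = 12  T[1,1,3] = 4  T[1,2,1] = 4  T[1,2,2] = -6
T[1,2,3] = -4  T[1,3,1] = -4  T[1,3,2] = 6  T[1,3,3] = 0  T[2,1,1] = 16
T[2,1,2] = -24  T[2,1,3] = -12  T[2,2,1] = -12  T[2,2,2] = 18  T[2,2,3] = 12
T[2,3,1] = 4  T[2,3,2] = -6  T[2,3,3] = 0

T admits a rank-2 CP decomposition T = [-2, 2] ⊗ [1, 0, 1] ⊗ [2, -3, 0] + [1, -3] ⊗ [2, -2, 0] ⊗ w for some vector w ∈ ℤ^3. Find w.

Subtract the known terms from T to get the rank-1 residual R = [1, -3] ⊗ [2, -2, 0] ⊗ w, so R[i,j,k] = a[i]·b[j]·w[k]. Pick indices with nonzero a[1]·b[1] = (1)·(2) = 2. Only the fibre through (1,1,·) is needed: R[1,1,:] = T[1,1,:] − Σₗ aₗ[1]bₗ[1]cₗ = [-8, 12, 4] − (-2)·(1)·[2, -3, 0] = [-4, 6, 4]. Then w[k] = R[1,1,k] / 2 for each k, giving w = [-4, 6, 4] / 2 = [-2, 3, 2].

w = [-2, 3, 2]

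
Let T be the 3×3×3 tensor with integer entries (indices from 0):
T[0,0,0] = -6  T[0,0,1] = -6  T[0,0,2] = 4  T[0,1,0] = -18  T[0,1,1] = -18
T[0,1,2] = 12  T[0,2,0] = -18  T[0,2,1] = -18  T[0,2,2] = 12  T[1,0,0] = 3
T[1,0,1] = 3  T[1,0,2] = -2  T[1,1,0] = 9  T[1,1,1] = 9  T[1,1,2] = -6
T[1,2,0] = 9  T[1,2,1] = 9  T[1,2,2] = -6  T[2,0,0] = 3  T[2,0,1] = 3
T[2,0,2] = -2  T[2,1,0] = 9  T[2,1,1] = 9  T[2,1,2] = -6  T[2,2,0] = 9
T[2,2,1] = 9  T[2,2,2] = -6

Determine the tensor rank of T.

1

Lower bound: T ≠ 0 (e.g. T[0,0,0] = -6), so rank(T) ≥ 1.
Upper bound: if T = a (x) b (x) c then every fibre of T is a multiple of the corresponding factor, so read the factors off the fibres through the nonzero entry T[0,0,0] = -6.
The mode-1 fibre T[:,0,0] = [-6, 3, 3] gives a = [2, -1, -1] (primitive direction); the mode-2 fibre T[0,:,0] = [-6, -18, -18] gives b = [1, 3, 3]; then c[k] = T[0,0,k] / (a[0]·b[0]) = [-6, -6, 4] / 2 = [-3, -3, 2].
Expanding [2, -1, -1] (x) [1, 3, 3] (x) [-3, -3, 2] reproduces all 27 entries of T, so T = [2, -1, -1] (x) [1, 3, 3] (x) [-3, -3, 2] and rank(T) ≤ 1.
These bounds meet, so rank(T) = 1.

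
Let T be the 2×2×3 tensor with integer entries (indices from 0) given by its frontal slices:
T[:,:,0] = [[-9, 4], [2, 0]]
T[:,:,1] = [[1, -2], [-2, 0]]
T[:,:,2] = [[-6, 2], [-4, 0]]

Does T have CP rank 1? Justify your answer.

The mode-3 unfolding of T (rows indexed by k, columns by (i,j) = (0,0), (0,1), (1,0), (1,1)) is [[-9, 4, 2, 0], [1, -2, -2, 0], [-6, 2, -4, 0]].
There the 3×3 minor on rows k ∈ {0, 1, 2}, columns (i,j) ∈ {(0,0), (0,1), (1,0)} is det [[-9, 4, 2], [1, -2, -2], [-6, 2, -4]] = -64 ≠ 0, so this unfolding has rank ≥ 3; CP rank is at least every unfolding rank, so rank(T) ≥ 3.
In particular rank(T) ≥ 3 > 1, so T is not rank-1.

No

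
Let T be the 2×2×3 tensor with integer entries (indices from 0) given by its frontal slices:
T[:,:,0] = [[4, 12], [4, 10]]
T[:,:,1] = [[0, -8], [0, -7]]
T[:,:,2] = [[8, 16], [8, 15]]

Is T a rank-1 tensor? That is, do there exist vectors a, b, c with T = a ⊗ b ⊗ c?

No

The mode-3 unfolding of T (rows indexed by k, columns by (i,j) = (0,0), (0,1), (1,0), (1,1)) is [[4, 12, 4, 10], [0, -8, 0, -7], [8, 16, 8, 15]].
There the 3×3 minor on rows k ∈ {0, 1, 2}, columns (i,j) ∈ {(0,0), (0,1), (1,1)} is det [[4, 12, 10], [0, -8, -7], [8, 16, 15]] = -64 ≠ 0, so this unfolding has rank ≥ 3; CP rank is at least every unfolding rank, so rank(T) ≥ 3.
In particular rank(T) ≥ 3 > 1, so T is not rank-1.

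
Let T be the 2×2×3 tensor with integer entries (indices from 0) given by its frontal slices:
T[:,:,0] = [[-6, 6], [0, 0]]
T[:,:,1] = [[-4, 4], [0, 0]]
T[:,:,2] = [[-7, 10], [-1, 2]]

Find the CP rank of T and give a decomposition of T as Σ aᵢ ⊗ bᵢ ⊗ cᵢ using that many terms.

rank(T) = 2

Lower bound: in the mode-1 unfolding of T (rows indexed by i, columns by (j,k)) the 2×2 minor on rows i ∈ {0, 1}, columns (j,k) ∈ {(0,0), (0,2)} is det [[-6, -7], [0, -1]] = 6 ≠ 0, so that unfolding has rank ≥ 2 and hence rank(T) ≥ 2 (CP rank is at least every unfolding rank, though it can be larger).
Upper bound: with S_k = T[:,:,k], the two rank-1 terms a₁b₁ᵀ, a₂b₂ᵀ are the rank-1 members of the pencil x·S₀ + y·S₂.
det(x·S₀ + y·S₂) is −6·xy − 4·y² = (-2)·(3·x + 2·y)(y), vanishing at (x:y) = (2:-3) and (1:0).
M₁ = 2·S₀ − 3·S₂ = [[9, -18], [3, -6]] = 3·(3, 1)(1, -2)ᵀ and M₂ = S₀ = [[-6, 6], [0, 0]] = (-6)·(1, 0)(1, -1)ᵀ, so take a₁ = (3, 1), b₁ = (1, -2), a₂ = (1, 0), b₂ = (1, -1).
Each slice is an integer combination of E₁ = a₁b₁ᵀ and E₂ = a₂b₂ᵀ: S₀ = −6·E₂, S₁ = −4·E₂, S₂ = −E₁ − 4·E₂; reading off coefficients, c₁ = (0, 0, -1) and c₂ = (-6, -4, -4).
Hence T = (3, 1) ⊗ (1, -2) ⊗ (0, 0, -1) + (1, 0) ⊗ (1, -1) ⊗ (-6, -4, -4), so rank(T) ≤ 2.
These bounds meet, so rank(T) = 2.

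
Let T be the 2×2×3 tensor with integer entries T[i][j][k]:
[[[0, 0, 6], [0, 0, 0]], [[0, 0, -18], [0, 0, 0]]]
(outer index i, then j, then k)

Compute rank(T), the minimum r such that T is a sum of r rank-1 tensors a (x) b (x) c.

1

Lower bound: T ≠ 0 (e.g. T[0,0,2] = 6), so rank(T) ≥ 1.
Upper bound: if T = a (x) b (x) c then every fibre of T is a multiple of the corresponding factor, so read the factors off the fibres through the nonzero entry T[0,0,2] = 6.
The mode-1 fibre T[:,0,2] = [6, -18] gives a = [1, -3] (primitive direction); the mode-2 fibre T[0,:,2] = [6, 0] gives b = [1, 0]; then c[k] = T[0,0,k] / (a[0]·b[0]) = [0, 0, 6] / 1 = [0, 0, 6].
Expanding [1, -3] (x) [1, 0] (x) [0, 0, 6] reproduces all 12 entries of T, so T = [1, -3] (x) [1, 0] (x) [0, 0, 6] and rank(T) ≤ 1.
These bounds meet, so rank(T) = 1.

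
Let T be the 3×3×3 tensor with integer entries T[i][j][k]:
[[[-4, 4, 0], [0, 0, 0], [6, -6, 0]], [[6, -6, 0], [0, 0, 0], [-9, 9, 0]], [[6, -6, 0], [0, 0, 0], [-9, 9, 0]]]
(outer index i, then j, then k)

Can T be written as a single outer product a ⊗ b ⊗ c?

If T = a ⊗ b ⊗ c then every fibre of T is a multiple of the corresponding factor, so read the factors off the fibres through the nonzero entry T[0,0,0] = -4.
The mode-1 fibre T[:,0,0] = [-4, 6, 6] gives a = [2, -3, -3] (primitive direction); the mode-2 fibre T[0,:,0] = [-4, 0, 6] gives b = [2, 0, -3]; then c[k] = T[0,0,k] / (a[0]·b[0]) = [-4, 4, 0] / 4 = [-1, 1, 0].
Expanding [2, -3, -3] ⊗ [2, 0, -3] ⊗ [-1, 1, 0] reproduces all 27 entries of T, so T = [2, -3, -3] ⊗ [2, 0, -3] ⊗ [-1, 1, 0] and rank(T) ≤ 1.
Equivalently every frontal slice T[:,:,k] is c[k] times the rank-1 matrix [2, -3, -3] ⊗ [2, 0, -3]. So T has rank 1 (it is nonzero).

Yes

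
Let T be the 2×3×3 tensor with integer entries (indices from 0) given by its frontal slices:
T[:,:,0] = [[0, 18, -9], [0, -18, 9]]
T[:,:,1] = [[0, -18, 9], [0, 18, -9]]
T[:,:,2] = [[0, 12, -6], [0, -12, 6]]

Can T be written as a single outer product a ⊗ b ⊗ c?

Yes

If T = a ⊗ b ⊗ c then every fibre of T is a multiple of the corresponding factor, so read the factors off the fibres through the nonzero entry T[0,1,0] = 18.
The mode-1 fibre T[:,1,0] = [18, -18] gives a = [1, -1] (primitive direction); the mode-2 fibre T[0,:,0] = [0, 18, -9] gives b = [0, 2, -1]; then c[k] = T[0,1,k] / (a[0]·b[1]) = [18, -18, 12] / 2 = [9, -9, 6].
Expanding [1, -1] ⊗ [0, 2, -1] ⊗ [9, -9, 6] reproduces all 18 entries of T, so T = [1, -1] ⊗ [0, 2, -1] ⊗ [9, -9, 6] and rank(T) ≤ 1.
Equivalently every frontal slice T[:,:,k] is c[k] times the rank-1 matrix [1, -1] ⊗ [0, 2, -1]. So T has rank 1 (it is nonzero).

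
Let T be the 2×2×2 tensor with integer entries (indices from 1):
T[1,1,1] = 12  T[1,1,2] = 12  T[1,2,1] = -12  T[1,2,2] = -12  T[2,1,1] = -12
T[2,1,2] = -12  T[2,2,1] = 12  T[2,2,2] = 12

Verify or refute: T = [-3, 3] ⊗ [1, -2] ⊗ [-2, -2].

Reconstruct entry (1,1,1) from the claimed factors: Σₗ aₗ[1]bₗ[1]cₗ[1] = (-3)·(1)·(-2) = 6, but T[1,1,1] = 12. The claim is false.

No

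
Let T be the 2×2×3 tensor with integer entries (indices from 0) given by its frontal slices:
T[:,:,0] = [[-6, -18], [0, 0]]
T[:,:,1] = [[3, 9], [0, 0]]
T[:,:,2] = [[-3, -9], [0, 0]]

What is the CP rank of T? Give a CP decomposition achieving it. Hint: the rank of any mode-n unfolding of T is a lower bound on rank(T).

rank(T) = 1

Lower bound: T ≠ 0 (e.g. T[0,0,0] = -6), so rank(T) ≥ 1.
Upper bound: if T = a ⊗ b ⊗ c then every fibre of T is a multiple of the corresponding factor, so read the factors off the fibres through the nonzero entry T[0,0,0] = -6.
The mode-1 fibre T[:,0,0] = [-6, 0] gives a = [1, 0] (primitive direction); the mode-2 fibre T[0,:,0] = [-6, -18] gives b = [1, 3]; then c[k] = T[0,0,k] / (a[0]·b[0]) = [-6, 3, -3] / 1 = [-6, 3, -3].
Expanding [1, 0] ⊗ [1, 3] ⊗ [-6, 3, -3] reproduces all 12 entries of T, so T = [1, 0] ⊗ [1, 3] ⊗ [-6, 3, -3] and rank(T) ≤ 1.
These bounds meet, so rank(T) = 1.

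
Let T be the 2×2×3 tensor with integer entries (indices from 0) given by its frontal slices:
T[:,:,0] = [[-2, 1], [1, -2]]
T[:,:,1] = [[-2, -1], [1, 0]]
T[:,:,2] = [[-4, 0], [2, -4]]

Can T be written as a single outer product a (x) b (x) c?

No

The mode-3 unfolding of T (rows indexed by k, columns by (i,j) = (0,0), (0,1), (1,0), (1,1)) is [[-2, 1, 1, -2], [-2, -1, 1, 0], [-4, 0, 2, -4]].
There the 3×3 minor on rows k ∈ {0, 1, 2}, columns (i,j) ∈ {(0,0), (0,1), (1,1)} is det [[-2, 1, -2], [-2, -1, 0], [-4, 0, -4]] = -8 ≠ 0, so this unfolding has rank ≥ 3; CP rank is at least every unfolding rank, so rank(T) ≥ 3.
In particular rank(T) ≥ 3 > 1, so T is not rank-1.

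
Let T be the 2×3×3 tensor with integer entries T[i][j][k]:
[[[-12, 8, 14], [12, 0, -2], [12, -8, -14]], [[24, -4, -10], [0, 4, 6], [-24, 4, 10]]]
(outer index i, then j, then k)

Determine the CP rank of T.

2

Lower bound: the mode-3 unfolding of T (rows indexed by k, columns by (i,j) = (0,0), (0,1), (0,2), (1,0), (1,1), (1,2)) is [[-12, 12, 12, 24, 0, -24], [8, 0, -8, -4, 4, 4], [14, -2, -14, -10, 6, 10]].
There the 2×2 minor on rows k ∈ {0, 1}, columns (i,j) ∈ {(0,0), (0,1)} is det [[-12, 12], [8, 0]] = -96 ≠ 0, so this unfolding has rank ≥ 2; CP rank is at least every unfolding rank, so rank(T) ≥ 2. (Unfolding ranks only ever bound the CP rank from below — rank(T) can be strictly larger than all of them — so the matching upper bound has to come from an explicit 2-term decomposition.)
Upper bound — finding two terms. Write S_k = T[:,:,k] for the frontal slices: S₀ = [[-12, 12, 12], [24, 0, -24]], S₁ = [[8, 0, -8], [-4, 4, 4]], S₂ = [[14, -2, -14], [-10, 6, 10]].
If T = a₁ ⊗ b₁ ⊗ c₁ + a₂ ⊗ b₂ ⊗ c₂ then each S_k = c₁[k]·a₁b₁ᵀ + c₂[k]·a₂b₂ᵀ. S₀ and S₁ are linearly independent, so a₁b₁ᵀ and a₂b₂ᵀ must span the same plane of matrices: they are the rank-1 matrices of the form x·S₀ + y·S₁.
The 2×2 minor of x·S₀ + y·S₁ on rows {0,1}, columns {0,1} is −288·x² + 32·y² = (-32)·(3·x − y)(3·x + y), vanishing at (x:y) = (1:3) and (1:-3).
M₁ = S₀ + 3·S₁ = [[12, 12, -12], [12, 12, -12]] = 12·[1, 1][1, 1, -1]ᵀ and M₂ = S₀ − 3·S₁ = [[-36, 12, 36], [36, -12, -36]] = (-12)·[1, -1][3, -1, -3]ᵀ, so take a₁ = [1, 1], b₁ = [1, 1, -1], a₂ = [1, -1], b₂ = [3, -1, -3].
Each slice is an integer combination of E₁ = a₁b₁ᵀ and E₂ = a₂b₂ᵀ: S₀ = 6·E₁ − 6·E₂, S₁ = 2·E₁ + 2·E₂, S₂ = 2·E₁ + 4·E₂; reading off coefficients, c₁ = [6, 2, 2] and c₂ = [-6, 2, 4].
Hence T = [1, 1] ⊗ [1, 1, -1] ⊗ [6, 2, 2] + [1, -1] ⊗ [3, -1, -3] ⊗ [-6, 2, 4], so rank(T) ≤ 2.
These bounds meet, so rank(T) = 2.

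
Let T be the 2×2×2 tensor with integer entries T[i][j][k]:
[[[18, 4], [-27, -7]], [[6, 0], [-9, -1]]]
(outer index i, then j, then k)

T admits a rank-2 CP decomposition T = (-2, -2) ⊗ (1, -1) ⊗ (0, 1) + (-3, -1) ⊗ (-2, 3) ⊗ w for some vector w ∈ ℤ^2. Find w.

Subtract the known terms from T to get the rank-1 residual R = (-3, -1) ⊗ (-2, 3) ⊗ w, so R[i,j,k] = a[i]·b[j]·w[k]. Pick indices with nonzero a[0]·b[0] = (-3)·(-2) = 6. Only the fibre through (0,0,·) is needed: R[0,0,:] = T[0,0,:] − Σₗ aₗ[0]bₗ[0]cₗ = [18, 4] − (-2)·(1)·(0, 1) = [18, 6]. Then w[k] = R[0,0,k] / 6 for each k, giving w = [18, 6] / 6 = (3, 1).

w = (3, 1)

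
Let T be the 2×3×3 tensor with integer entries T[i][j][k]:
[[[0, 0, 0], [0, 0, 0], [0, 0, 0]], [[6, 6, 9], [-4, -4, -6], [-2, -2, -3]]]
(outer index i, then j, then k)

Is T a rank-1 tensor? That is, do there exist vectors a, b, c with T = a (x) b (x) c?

Yes

The mode-1 fibre T[:,0,0] = [0, 6] gives a = (0, 1) (primitive direction); the mode-2 fibre T[1,:,0] = [6, -4, -2] gives b = (3, -2, -1); then c[k] = T[1,0,k] / (a[1]·b[0]) = [6, 6, 9] / 3 = (2, 2, 3).
Expanding (0, 1) (x) (3, -2, -1) (x) (2, 2, 3) reproduces all 18 entries of T, so T = (0, 1) (x) (3, -2, -1) (x) (2, 2, 3) and rank(T) ≤ 1.
Equivalently every frontal slice T[:,:,k] is c[k] times the rank-1 matrix (0, 1) (x) (3, -2, -1). So T has rank 1 (it is nonzero).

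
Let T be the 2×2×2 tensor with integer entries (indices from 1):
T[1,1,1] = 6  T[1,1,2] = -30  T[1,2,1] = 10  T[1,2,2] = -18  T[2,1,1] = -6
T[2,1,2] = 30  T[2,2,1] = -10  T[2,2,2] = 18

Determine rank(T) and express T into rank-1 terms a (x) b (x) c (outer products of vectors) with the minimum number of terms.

rank(T) = 2

Lower bound: the mode-3 unfolding of T (rows indexed by k, columns by (i,j) = (1,1), (1,2), (2,1), (2,2)) is [[6, 10, -6, -10], [-30, -18, 30, 18]].
There the 2×2 minor on rows k ∈ {1, 2}, columns (i,j) ∈ {(1,1), (1,2)} is det [[6, 10], [-30, -18]] = 192 ≠ 0, so this unfolding has rank ≥ 2; CP rank is at least every unfolding rank, so rank(T) ≥ 2. (Unfolding ranks only ever bound the CP rank from below — rank(T) can be strictly larger than all of them — so the matching upper bound has to come from an explicit 2-term decomposition.)
Upper bound — finding two terms. Every mode-1 slice of T is a multiple of one matrix: T[i,:,:] = a[i]·M with a = (1, -1) and M = [[6, -30], [10, -18]] (rows indexed by j, columns by k). So it suffices to write M as a sum of two rank-1 matrices.
Splitting M by its rows (j = 1, 2), M = (1, 0)(6, -30)ᵀ + (0, 1)(10, -18)ᵀ.
Hence T = (1, -1) (x) (1, 0) (x) (6, -30) + (1, -1) (x) (0, 1) (x) (10, -18), so rank(T) ≤ 2.
These bounds meet, so rank(T) = 2.
Check entry T[1,2,1] = 10: (1)·(0)·(6) + (1)·(1)·(10) = 10.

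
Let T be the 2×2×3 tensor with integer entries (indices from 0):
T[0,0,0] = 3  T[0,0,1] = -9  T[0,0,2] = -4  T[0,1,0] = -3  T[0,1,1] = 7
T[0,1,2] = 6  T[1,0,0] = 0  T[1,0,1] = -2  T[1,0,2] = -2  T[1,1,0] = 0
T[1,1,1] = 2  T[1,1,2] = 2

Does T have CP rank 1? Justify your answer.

No

The mode-3 unfolding of T (rows indexed by k, columns by (i,j) = (0,0), (0,1), (1,0), (1,1)) is [[3, -3, 0, 0], [-9, 7, -2, 2], [-4, 6, -2, 2]].
There the 3×3 minor on rows k ∈ {0, 1, 2}, columns (i,j) ∈ {(0,0), (0,1), (1,0)} is det [[3, -3, 0], [-9, 7, -2], [-4, 6, -2]] = 24 ≠ 0, so this unfolding has rank ≥ 3; CP rank is at least every unfolding rank, so rank(T) ≥ 3.
In particular rank(T) ≥ 3 > 1, so T is not rank-1.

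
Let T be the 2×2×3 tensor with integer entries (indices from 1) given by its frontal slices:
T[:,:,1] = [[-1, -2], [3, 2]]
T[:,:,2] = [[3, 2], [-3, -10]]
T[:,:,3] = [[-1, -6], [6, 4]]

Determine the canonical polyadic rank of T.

Lower bound: the mode-3 unfolding of T (rows indexed by k, columns by (i,j) = (1,1), (1,2), (2,1), (2,2)) is [[-1, -2, 3, 2], [3, 2, -3, -10], [-1, -6, 6, 4]].
There the 3×3 minor on rows k ∈ {1, 2, 3}, columns (i,j) ∈ {(1,1), (1,2), (2,1)} is det [[-1, -2, 3], [3, 2, -3], [-1, -6, 6]] = -12 ≠ 0, so this unfolding has rank ≥ 3; CP rank is at least every unfolding rank, so rank(T) ≥ 3. (This is only a lower bound: in general the CP rank may exceed every unfolding rank, so we still need to exhibit 3 rank-1 terms summing to T.)
Upper bound: T is a sum of 3 rank-1 terms, T = [0, 1] ⊗ [1, -2] ⊗ [1, 1, 2] + [1, -2] ⊗ [1, 2] ⊗ [-1, 2, -2] + [1, 0] ⊗ [1, -2] ⊗ [0, 1, 1] (one valid choice — decompositions are not unique — normalised so each a, b is primitive with positive first nonzero entry; check it by expanding all entries), so rank(T) ≤ 3.
These bounds meet, so rank(T) = 3.

3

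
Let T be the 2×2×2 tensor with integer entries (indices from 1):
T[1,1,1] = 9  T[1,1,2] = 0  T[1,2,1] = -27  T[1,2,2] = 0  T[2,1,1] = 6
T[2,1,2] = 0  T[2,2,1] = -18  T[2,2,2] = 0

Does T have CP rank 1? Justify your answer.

Yes

The mode-1 fibre T[:,1,1] = [9, 6] gives a = (3, 2) (primitive direction); the mode-2 fibre T[1,:,1] = [9, -27] gives b = (1, -3); then c[k] = T[1,1,k] / (a[1]·b[1]) = [9, 0] / 3 = (3, 0).
Expanding (3, 2) (x) (1, -3) (x) (3, 0) reproduces all 8 entries of T, so T = (3, 2) (x) (1, -3) (x) (3, 0) and rank(T) ≤ 1.
Equivalently every frontal slice T[:,:,k] is c[k] times the rank-1 matrix (3, 2) (x) (1, -3). So T has rank 1 (it is nonzero).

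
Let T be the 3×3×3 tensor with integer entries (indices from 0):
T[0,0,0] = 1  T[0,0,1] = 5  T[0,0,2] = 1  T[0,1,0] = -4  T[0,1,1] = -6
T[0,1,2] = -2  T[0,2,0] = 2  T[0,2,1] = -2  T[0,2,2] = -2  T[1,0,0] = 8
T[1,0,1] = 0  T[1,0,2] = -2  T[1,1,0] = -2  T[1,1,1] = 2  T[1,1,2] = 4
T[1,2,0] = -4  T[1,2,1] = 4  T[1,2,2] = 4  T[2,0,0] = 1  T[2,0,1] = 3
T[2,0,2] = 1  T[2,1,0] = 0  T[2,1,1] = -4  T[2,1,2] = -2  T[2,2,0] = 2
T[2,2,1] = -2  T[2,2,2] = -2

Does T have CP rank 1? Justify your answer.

No

The mode-1 unfolding of T (rows indexed by i, columns by (j,k) = (0,0), (0,1), (0,2), (1,0), (1,1), (1,2), (2,0), (2,1), (2,2)) is [[1, 5, 1, -4, -6, -2, 2, -2, -2], [8, 0, -2, -2, 2, 4, -4, 4, 4], [1, 3, 1, 0, -4, -2, 2, -2, -2]].
There the 3×3 minor on rows i ∈ {0, 1, 2}, columns (j,k) ∈ {(0,0), (0,1), (0,2)} is det [[1, 5, 1], [8, 0, -2], [1, 3, 1]] = -20 ≠ 0, so this unfolding has rank ≥ 3; CP rank is at least every unfolding rank, so rank(T) ≥ 3.
In particular rank(T) ≥ 3 > 1, so T is not rank-1.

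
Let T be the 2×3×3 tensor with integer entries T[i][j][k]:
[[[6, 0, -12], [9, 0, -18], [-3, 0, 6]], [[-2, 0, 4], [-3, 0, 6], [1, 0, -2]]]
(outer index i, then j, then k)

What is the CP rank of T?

Lower bound: T ≠ 0 (e.g. T[0,0,0] = 6), so rank(T) ≥ 1.
Upper bound: if T = a ⊗ b ⊗ c then every fibre of T is a multiple of the corresponding factor, so read the factors off the fibres through the nonzero entry T[0,0,0] = 6.
The mode-1 fibre T[:,0,0] = [6, -2] gives a = [3, -1] (primitive direction); the mode-2 fibre T[0,:,0] = [6, 9, -3] gives b = [2, 3, -1]; then c[k] = T[0,0,k] / (a[0]·b[0]) = [6, 0, -12] / 6 = [1, 0, -2].
Expanding [3, -1] ⊗ [2, 3, -1] ⊗ [1, 0, -2] reproduces all 18 entries of T, so T = [3, -1] ⊗ [2, 3, -1] ⊗ [1, 0, -2] and rank(T) ≤ 1.
These bounds meet, so rank(T) = 1.
Check entry T[0,1,2] = -18: (3)·(3)·(-2) = -18.

1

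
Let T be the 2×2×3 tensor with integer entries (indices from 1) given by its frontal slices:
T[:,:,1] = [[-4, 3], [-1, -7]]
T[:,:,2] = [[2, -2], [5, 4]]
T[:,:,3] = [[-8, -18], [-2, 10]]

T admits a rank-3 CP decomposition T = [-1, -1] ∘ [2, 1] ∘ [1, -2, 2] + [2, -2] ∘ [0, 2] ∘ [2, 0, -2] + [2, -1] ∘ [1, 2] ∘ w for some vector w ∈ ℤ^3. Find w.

Subtract the known terms from T to get the rank-1 residual R = [2, -1] ∘ [1, 2] ∘ w, so R[i,j,k] = a[i]·b[j]·w[k]. Pick indices with nonzero a[1]·b[1] = (2)·(1) = 2. Only the fibre through (1,1,·) is needed: R[1,1,:] = T[1,1,:] − Σₗ aₗ[1]bₗ[1]cₗ = [-4, 2, -8] − (-1)·(2)·[1, -2, 2] − (2)·(0)·[2, 0, -2] = [-2, -2, -4]. Then w[k] = R[1,1,k] / 2 for each k, giving w = [-2, -2, -4] / 2 = [-1, -1, -2].

w = [-1, -1, -2]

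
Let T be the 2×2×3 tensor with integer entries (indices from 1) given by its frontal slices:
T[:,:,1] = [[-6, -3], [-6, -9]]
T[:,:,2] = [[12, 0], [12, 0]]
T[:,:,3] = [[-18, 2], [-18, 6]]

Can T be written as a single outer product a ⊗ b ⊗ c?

No

The mode-2 unfolding of T (rows indexed by j, columns by (i,k) = (1,1), (1,2), (1,3), (2,1), (2,2), (2,3)) is [[-6, 12, -18, -6, 12, -18], [-3, 0, 2, -9, 0, 6]].
There the 2×2 minor on rows j ∈ {1, 2}, columns (i,k) ∈ {(1,1), (1,2)} is det [[-6, 12], [-3, 0]] = 36 ≠ 0, so this unfolding has rank ≥ 2; CP rank is at least every unfolding rank, so rank(T) ≥ 2.
In particular rank(T) ≥ 2 > 1, so T is not rank-1.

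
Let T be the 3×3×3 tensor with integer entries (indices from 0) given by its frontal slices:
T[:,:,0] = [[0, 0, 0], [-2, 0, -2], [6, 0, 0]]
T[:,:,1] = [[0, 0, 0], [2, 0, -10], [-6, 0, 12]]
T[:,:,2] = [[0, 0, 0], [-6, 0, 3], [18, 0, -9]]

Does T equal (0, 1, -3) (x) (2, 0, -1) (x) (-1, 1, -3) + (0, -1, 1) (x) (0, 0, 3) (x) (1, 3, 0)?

Reconstruct entrywise from the claimed factors. For example, T[0,0,1] = 0 and Σₗ aₗ[0]bₗ[0]cₗ[1] = (0)·(2)·(1) + (0)·(0)·(3) = 0; checking all 27 entries, every one matches. The claim holds.

Yes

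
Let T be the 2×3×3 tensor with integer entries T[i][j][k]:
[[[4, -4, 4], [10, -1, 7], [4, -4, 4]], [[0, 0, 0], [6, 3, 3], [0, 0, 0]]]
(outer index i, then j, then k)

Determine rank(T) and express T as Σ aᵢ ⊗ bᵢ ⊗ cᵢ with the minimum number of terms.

rank(T) = 2

Lower bound: the mode-1 unfolding of T (rows indexed by i, columns by (j,k) = (0,0), (0,1), (0,2), (1,0), (1,1), (1,2), (2,0), (2,1), (2,2)) is [[4, -4, 4, 10, -1, 7, 4, -4, 4], [0, 0, 0, 6, 3, 3, 0, 0, 0]].
There the 2×2 minor on rows i ∈ {0, 1}, columns (j,k) ∈ {(0,0), (1,0)} is det [[4, 10], [0, 6]] = 24 ≠ 0, so this unfolding has rank ≥ 2; CP rank is at least every unfolding rank, so rank(T) ≥ 2. (Flattening ranks never certify an upper bound on CP rank; for that we must actually write T with 2 rank-1 terms.)
Upper bound — finding two terms. Write S_k = T[:,:,k] for the frontal slices: S₀ = [[4, 10, 4], [0, 6, 0]], S₁ = [[-4, -1, -4], [0, 3, 0]], S₂ = [[4, 7, 4], [0, 3, 0]].
If T = a₁ ⊗ b₁ ⊗ c₁ + a₂ ⊗ b₂ ⊗ c₂ then each S_k = c₁[k]·a₁b₁ᵀ + c₂[k]·a₂b₂ᵀ. S₀ and S₁ are linearly independent, so a₁b₁ᵀ and a₂b₂ᵀ must span the same plane of matrices: they are the rank-1 matrices of the form x·S₀ + y·S₁.
The 2×2 minor of x·S₀ + y·S₁ on rows {0,1}, columns {0,1} is 24·x² − 12·xy − 12·y² = 12·(x − y)(2·x + y), vanishing at (x:y) = (1:1) and (1:-2).
M₁ = S₀ + S₁ = [[0, 9, 0], [0, 9, 0]] = 9·[1, 1][0, 1, 0]ᵀ and M₂ = S₀ − 2·S₁ = [[12, 12, 12], [0, 0, 0]] = 12·[1, 0][1, 1, 1]ᵀ, so take a₁ = [1, 1], b₁ = [0, 1, 0], a₂ = [1, 0], b₂ = [1, 1, 1].
Each slice is an integer combination of E₁ = a₁b₁ᵀ and E₂ = a₂b₂ᵀ: S₀ = 6·E₁ + 4·E₂, S₁ = 3·E₁ − 4·E₂, S₂ = 3·E₁ + 4·E₂; reading off coefficients, c₁ = [6, 3, 3] and c₂ = [4, -4, 4].
Hence T = [1, 1] ⊗ [0, 1, 0] ⊗ [6, 3, 3] + [1, 0] ⊗ [1, 1, 1] ⊗ [4, -4, 4], so rank(T) ≤ 2.
These bounds meet, so rank(T) = 2.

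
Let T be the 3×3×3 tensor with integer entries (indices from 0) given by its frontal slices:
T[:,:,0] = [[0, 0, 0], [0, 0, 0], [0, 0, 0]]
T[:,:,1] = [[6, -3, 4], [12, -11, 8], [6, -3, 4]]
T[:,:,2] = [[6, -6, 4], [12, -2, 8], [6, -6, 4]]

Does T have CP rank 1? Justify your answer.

The mode-1 unfolding of T (rows indexed by i, columns by (j,k) = (0,0), (0,1), (0,2), (1,0), (1,1), (1,2), (2,0), (2,1), (2,2)) is [[0, 6, 6, 0, -3, -6, 0, 4, 4], [0, 12, 12, 0, -11, -2, 0, 8, 8], [0, 6, 6, 0, -3, -6, 0, 4, 4]].
There the 2×2 minor on rows i ∈ {0, 1}, columns (j,k) ∈ {(0,1), (1,1)} is det [[6, -3], [12, -11]] = -30 ≠ 0, so this unfolding has rank ≥ 2; CP rank is at least every unfolding rank, so rank(T) ≥ 2.
In particular rank(T) ≥ 2 > 1, so T is not rank-1.

No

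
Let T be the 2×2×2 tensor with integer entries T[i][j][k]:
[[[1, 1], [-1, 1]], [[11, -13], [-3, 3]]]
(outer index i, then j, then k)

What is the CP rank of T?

Lower bound: the mode-3 unfolding of T (rows indexed by k, columns by (i,j) = (0,0), (0,1), (1,0), (1,1)) is [[1, -1, 11, -3], [1, 1, -13, 3]].
There the 2×2 minor on rows k ∈ {0, 1}, columns (i,j) ∈ {(0,0), (0,1)} is det [[1, -1], [1, 1]] = 2 ≠ 0, so this unfolding has rank ≥ 2; CP rank is at least every unfolding rank, so rank(T) ≥ 2. (This is only a lower bound: in general the CP rank may exceed every unfolding rank, so we still need to exhibit 2 rank-1 terms summing to T.)
Upper bound — finding two terms. Write S_k = T[:,:,k] for the frontal slices: S₀ = [[1, -1], [11, -3]], S₁ = [[1, 1], [-13, 3]].
If T = a₁ (x) b₁ (x) c₁ + a₂ (x) b₂ (x) c₂ then each S_k = c₁[k]·a₁b₁ᵀ + c₂[k]·a₂b₂ᵀ. S₀ and S₁ are linearly independent, so a₁b₁ᵀ and a₂b₂ᵀ must span the same plane of matrices: they are the rank-1 matrices of the form x·S₀ + y·S₁.
det(x·S₀ + y·S₁) is 8·x² − 24·xy + 16·y² = 8·(x − 2·y)(x − y), vanishing at (x:y) = (2:1) and (1:1).
M₁ = 2·S₀ + S₁ = [[3, -1], [9, -3]] = (1, 3)(3, -1)ᵀ and M₂ = S₀ + S₁ = [[2, 0], [-2, 0]] = 2·(1, -1)(1, 0)ᵀ, so take a₁ = (1, 3), b₁ = (3, -1), a₂ = (1, -1), b₂ = (1, 0).
Each slice is an integer combination of E₁ = a₁b₁ᵀ and E₂ = a₂b₂ᵀ: S₀ = E₁ − 2·E₂, S₁ = −E₁ + 4·E₂; reading off coefficients, c₁ = (1, -1) and c₂ = (-2, 4).
Hence T = (1, 3) (x) (3, -1) (x) (1, -1) + (1, -1) (x) (1, 0) (x) (-2, 4), so rank(T) ≤ 2.
These bounds meet, so rank(T) = 2.

2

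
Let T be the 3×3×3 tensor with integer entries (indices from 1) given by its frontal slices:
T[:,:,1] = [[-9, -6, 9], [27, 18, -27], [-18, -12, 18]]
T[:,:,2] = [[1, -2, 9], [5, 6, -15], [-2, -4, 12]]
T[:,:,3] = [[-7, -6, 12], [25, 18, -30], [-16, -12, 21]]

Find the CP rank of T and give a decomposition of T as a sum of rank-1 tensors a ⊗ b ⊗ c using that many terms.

rank(T) = 2

Lower bound: in the mode-3 unfolding of T (rows indexed by k, columns by (i,j)) the 2×2 minor on rows k ∈ {1, 2}, columns (i,j) ∈ {(1,1), (1,2)} is det [[-9, -6], [1, -2]] = 24 ≠ 0, so that unfolding has rank ≥ 2 and hence rank(T) ≥ 2 (CP rank is at least every unfolding rank, though it can be larger).
Upper bound: with S_k = T[:,:,k], the two rank-1 terms a₁b₁ᵀ, a₂b₂ᵀ are the rank-1 members of the pencil x·S₁ + y·S₂.
The 2×2 minor of x·S₁ + y·S₂ on rows {1,2}, columns {1,2} is 48·xy + 16·y² = 16·(y)(3·x + y), vanishing at (x:y) = (1:0) and (1:-3).
M₁ = S₁ = [[-9, -6, 9], [27, 18, -27], [-18, -12, 18]] = (-3)·(1, -3, 2)(3, 2, -3)ᵀ and M₂ = S₁ − 3·S₂ = [[-12, 0, -18], [12, 0, 18], [-12, 0, -18]] = (-6)·(1, -1, 1)(2, 0, 3)ᵀ, so take a₁ = (1, -3, 2), b₁ = (3, 2, -3), a₂ = (1, -1, 1), b₂ = (2, 0, 3).
Each slice is an integer combination of E₁ = a₁b₁ᵀ and E₂ = a₂b₂ᵀ: S₁ = −3·E₁, S₂ = −E₁ + 2·E₂, S₃ = −3·E₁ + E₂; reading off coefficients, c₁ = (-3, -1, -3) and c₂ = (0, 2, 1).
Hence T = (1, -3, 2) ⊗ (3, 2, -3) ⊗ (-3, -1, -3) + (1, -1, 1) ⊗ (2, 0, 3) ⊗ (0, 2, 1), so rank(T) ≤ 2.
These bounds meet, so rank(T) = 2.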